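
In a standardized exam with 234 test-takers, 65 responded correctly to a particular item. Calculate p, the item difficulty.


Item difficulty p = number correct / total examinees
p = 65 / 234
p = 0.2778

0.2778


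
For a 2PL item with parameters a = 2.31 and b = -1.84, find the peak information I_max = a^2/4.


For 2PL, max info at theta = b = -1.84
I_max = a^2 / 4 = 2.31^2 / 4
= 5.3361 / 4
I_max = 1.334

1.334


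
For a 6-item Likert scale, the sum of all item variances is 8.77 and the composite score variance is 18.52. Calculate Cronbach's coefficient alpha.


alpha = (k/(k-1)) * (1 - sum(si^2)/s_total^2)
= (6/5) * (1 - 8.77/18.52)
alpha = 0.6317

0.6317


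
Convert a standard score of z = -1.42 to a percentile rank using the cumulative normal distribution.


CDF(z) = 0.5 * (1 + erf(z/sqrt(2)))
erf(-1.0041) = -0.8444
CDF = 0.0778
Percentile rank = 0.0778 * 100 = 7.78

7.78


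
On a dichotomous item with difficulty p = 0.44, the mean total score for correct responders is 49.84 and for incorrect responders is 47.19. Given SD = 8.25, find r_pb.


q = 1 - p = 0.56
rpb = ((M1 - M0) / SD) * sqrt(p * q)
rpb = ((49.84 - 47.19) / 8.25) * sqrt(0.44 * 0.56)
rpb = 0.1594

0.1594


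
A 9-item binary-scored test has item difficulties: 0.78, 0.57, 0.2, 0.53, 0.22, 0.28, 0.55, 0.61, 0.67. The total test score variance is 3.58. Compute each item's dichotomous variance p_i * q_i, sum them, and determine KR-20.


For each item, compute p_i * q_i:
  Item 1: 0.78 * 0.22 = 0.1716
  Item 2: 0.57 * 0.43 = 0.2451
  Item 3: 0.2 * 0.8 = 0.16
  Item 4: 0.53 * 0.47 = 0.2491
  Item 5: 0.22 * 0.78 = 0.1716
  Item 6: 0.28 * 0.72 = 0.2016
  Item 7: 0.55 * 0.45 = 0.2475
  Item 8: 0.61 * 0.39 = 0.2379
  Item 9: 0.67 * 0.33 = 0.2211
Sum(p_i * q_i) = 0.1716 + 0.2451 + 0.16 + 0.2491 + 0.1716 + 0.2016 + 0.2475 + 0.2379 + 0.2211 = 1.9055
KR-20 = (k/(k-1)) * (1 - Sum(p_i*q_i) / Var_total)
= (9/8) * (1 - 1.9055/3.58)
= 1.125 * 0.4677
KR-20 = 0.5262

0.5262


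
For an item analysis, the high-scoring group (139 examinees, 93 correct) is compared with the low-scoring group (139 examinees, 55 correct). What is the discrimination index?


p_upper = 93/139 = 0.6691
p_lower = 55/139 = 0.3957
D = 0.6691 - 0.3957 = 0.2734

0.2734


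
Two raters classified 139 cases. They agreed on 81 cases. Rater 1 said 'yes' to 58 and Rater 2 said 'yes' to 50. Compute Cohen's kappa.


P_o = 81/139 = 0.582734
P_e = (58*50 + 81*89) / 19321 = 0.523213
kappa = (P_o - P_e) / (1 - P_e)
kappa = (0.582734 - 0.523213) / (1 - 0.523213)
kappa = 0.1248

0.1248


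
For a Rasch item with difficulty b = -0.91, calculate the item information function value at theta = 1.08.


P = 1/(1+exp(-(1.08--0.91))) = 0.8797
I = P*(1-P) = 0.8797 * 0.1203
I = 0.1058

0.1058


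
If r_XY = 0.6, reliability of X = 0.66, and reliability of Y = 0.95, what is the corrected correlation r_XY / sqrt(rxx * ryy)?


r_corrected = rxy / sqrt(rxx * ryy)
= 0.6 / sqrt(0.66 * 0.95)
= 0.6 / sqrt(0.627)
= 0.6 / 0.791833
r_corrected = 0.7577

0.7577


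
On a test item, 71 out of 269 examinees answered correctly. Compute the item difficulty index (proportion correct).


Item difficulty p = number correct / total examinees
p = 71 / 269
p = 0.2639

0.2639


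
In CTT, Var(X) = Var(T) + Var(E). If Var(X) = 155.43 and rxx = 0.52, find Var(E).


var_true = rxx * var_obs = 0.52 * 155.43 = 80.8236
var_error = var_obs - var_true
var_error = 155.43 - 80.8236
var_error = 74.6064

74.6064


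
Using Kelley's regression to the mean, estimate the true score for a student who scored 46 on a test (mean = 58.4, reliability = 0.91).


T_est = rxx * X + (1 - rxx) * mean
T_est = 0.91 * 46 + 0.09 * 58.4
T_est = 41.86 + 5.256
T_est = 47.116

47.116


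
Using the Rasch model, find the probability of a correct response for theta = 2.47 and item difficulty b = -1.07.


theta - b = 2.47 - -1.07 = 3.54
exp(-(theta - b)) = exp(-3.54) = 0.029
P = 1 / (1 + 0.029)
P = 0.9718

0.9718


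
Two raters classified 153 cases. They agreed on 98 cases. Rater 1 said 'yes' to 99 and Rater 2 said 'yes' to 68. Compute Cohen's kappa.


P_o = 98/153 = 0.640523
P_e = (99*68 + 54*85) / 23409 = 0.48366
kappa = (P_o - P_e) / (1 - P_e)
kappa = (0.640523 - 0.48366) / (1 - 0.48366)
kappa = 0.3038

0.3038


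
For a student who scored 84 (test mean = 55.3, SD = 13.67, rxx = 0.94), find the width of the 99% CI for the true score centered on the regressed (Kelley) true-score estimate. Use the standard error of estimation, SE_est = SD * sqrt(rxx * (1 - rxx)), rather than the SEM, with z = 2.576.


True score estimate = 0.94*84 + 0.06*55.3 = 82.278
SE_est = SD * sqrt(rxx * (1 - rxx)) = 13.67 * sqrt(0.94 * 0.06) = 13.67 * sqrt(0.0564) = 3.246445
CI = T_est +/- z * SE_est, so width = 2 * z * SE_est = 2 * 2.576 * 3.246445
Width = 16.7257

16.7257


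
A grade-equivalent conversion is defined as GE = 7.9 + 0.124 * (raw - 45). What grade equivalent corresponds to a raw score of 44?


raw - median = 44 - 45 = -1
slope * diff = 0.124 * -1 = -0.124
GE = 7.9 + -0.124
GE = 7.776

7.776


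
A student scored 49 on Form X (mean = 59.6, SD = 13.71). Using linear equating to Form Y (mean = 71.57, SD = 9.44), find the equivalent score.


slope = SD_Y / SD_X = 9.44 / 13.71 ~ 0.6885
intercept = mean_Y - slope * mean_X = 71.57 - (9.44 / 13.71) * 59.6 ~ 30.5325
Y = slope * X + intercept. To avoid rounding drift from the rounded slope/intercept, evaluate the equivalent form Y = mean_Y + SD_Y * (X - mean_X) / SD_X at full precision:
Y = 71.57 + 9.44 * (49 - 59.6) / 13.71
Y = 71.57 - 9.44 * 10.6 / 13.71
Y = 71.57 - 100.064 / 13.71
Y = 71.57 - 7.2986
Y = 64.2714

64.2714


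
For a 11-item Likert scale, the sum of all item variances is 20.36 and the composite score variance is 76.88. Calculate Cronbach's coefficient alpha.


alpha = (k/(k-1)) * (1 - sum(si^2)/s_total^2)
= (11/10) * (1 - 20.36/76.88)
alpha = 0.8087

0.8087


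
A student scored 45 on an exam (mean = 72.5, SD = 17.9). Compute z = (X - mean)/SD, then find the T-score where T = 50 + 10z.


z = (X - mean) / SD = (45 - 72.5) / 17.9
z = -27.5 / 17.9
z = -1.5363
T-score = T = 50 + 10z
Carry z at full precision (z = -27.5 / 17.9) into the conversion:
T-score = 50 + 10 * (-27.5 / 17.9) = 50 + -275 / 17.9
T-score = 50 + -15.3631
T-score = 34.6369

34.6369


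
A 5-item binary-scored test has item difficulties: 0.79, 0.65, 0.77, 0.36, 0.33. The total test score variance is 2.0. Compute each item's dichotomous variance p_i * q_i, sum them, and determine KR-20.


For each item, compute p_i * q_i:
  Item 1: 0.79 * 0.21 = 0.1659
  Item 2: 0.65 * 0.35 = 0.2275
  Item 3: 0.77 * 0.23 = 0.1771
  Item 4: 0.36 * 0.64 = 0.2304
  Item 5: 0.33 * 0.67 = 0.2211
Sum(p_i * q_i) = 0.1659 + 0.2275 + 0.1771 + 0.2304 + 0.2211 = 1.022
KR-20 = (k/(k-1)) * (1 - Sum(p_i*q_i) / Var_total)
= (5/4) * (1 - 1.022/2.0)
= 1.25 * 0.489
KR-20 = 0.6112

0.6112


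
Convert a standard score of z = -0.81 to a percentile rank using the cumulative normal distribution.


CDF(z) = 0.5 * (1 + erf(z/sqrt(2)))
erf(-0.5728) = -0.5821
CDF = 0.209
Percentile rank = 0.209 * 100 = 20.9

20.9


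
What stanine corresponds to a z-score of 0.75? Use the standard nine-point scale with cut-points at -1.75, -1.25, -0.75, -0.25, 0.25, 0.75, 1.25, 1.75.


Stanine boundaries: [-1.75, -1.25, -0.75, -0.25, 0.25, 0.75, 1.25, 1.75]
z = 0.75
Check each boundary:
  z >= -1.75 -> could be stanine 2
  z >= -1.25 -> could be stanine 3
  z >= -0.75 -> could be stanine 4
  z >= -0.25 -> could be stanine 5
  z >= 0.25 -> could be stanine 6
  z >= 0.75 -> could be stanine 7
  z < 1.25
  z < 1.75
Highest qualifying boundary gives stanine = 7

7


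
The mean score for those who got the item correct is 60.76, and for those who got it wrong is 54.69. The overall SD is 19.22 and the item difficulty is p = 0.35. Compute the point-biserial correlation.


q = 1 - p = 0.65
rpb = ((M1 - M0) / SD) * sqrt(p * q)
rpb = ((60.76 - 54.69) / 19.22) * sqrt(0.35 * 0.65)
rpb = 0.1506

0.1506


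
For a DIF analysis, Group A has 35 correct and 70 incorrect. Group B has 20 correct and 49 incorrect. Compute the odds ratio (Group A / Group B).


Odds_A = 35/70 = 0.5
Odds_B = 20/49 = 0.4082
OR = Odds_A / Odds_B = 0.5 / 0.4082
Exactly, OR = (35 * 49) / (70 * 20) = 1715 / 1400
OR = 1.225

1.225


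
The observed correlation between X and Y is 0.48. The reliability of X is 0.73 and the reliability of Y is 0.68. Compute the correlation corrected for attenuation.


r_corrected = rxy / sqrt(rxx * ryy)
= 0.48 / sqrt(0.73 * 0.68)
= 0.48 / sqrt(0.4964)
= 0.48 / 0.704557
r_corrected = 0.6813

0.6813


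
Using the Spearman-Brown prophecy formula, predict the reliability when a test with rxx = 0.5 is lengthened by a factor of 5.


r_new = (n * rxx) / (1 + (n-1) * rxx)
r_new = (5 * 0.5) / (1 + 4 * 0.5)
r_new = 2.5 / 3.0
r_new = 0.8333

0.8333


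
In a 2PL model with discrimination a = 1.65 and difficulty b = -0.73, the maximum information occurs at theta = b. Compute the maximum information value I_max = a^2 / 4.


For 2PL, max info at theta = b = -0.73
I_max = a^2 / 4 = 1.65^2 / 4
= 2.7225 / 4
I_max = 0.6806

0.6806


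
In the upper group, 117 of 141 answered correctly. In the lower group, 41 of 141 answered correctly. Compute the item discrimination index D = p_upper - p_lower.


p_upper = 117/141 = 0.8298
p_lower = 41/141 = 0.2908
D = 0.8298 - 0.2908 = 0.539

0.539


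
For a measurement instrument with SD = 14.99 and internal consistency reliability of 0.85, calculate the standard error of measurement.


SEM = SD * sqrt(1 - rxx)
SEM = 14.99 * sqrt(1 - 0.85)
SEM = 14.99 * sqrt(0.15) = 14.99 * 0.387298
SEM = 5.8056

5.8056


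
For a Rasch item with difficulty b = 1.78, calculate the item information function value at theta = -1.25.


P = 1/(1+exp(-(-1.25-1.78))) = 0.0461
I = P*(1-P) = 0.0461 * 0.9539
I = 0.044

0.044


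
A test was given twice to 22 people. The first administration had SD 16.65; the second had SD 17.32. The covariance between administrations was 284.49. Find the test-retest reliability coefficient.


r = cov(X,Y) / (SD_X * SD_Y)
r = 284.49 / (16.65 * 17.32)
r = 284.49 / 288.378
r = 0.9865

0.9865


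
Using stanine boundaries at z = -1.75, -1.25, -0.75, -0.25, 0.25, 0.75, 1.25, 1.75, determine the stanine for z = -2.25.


Stanine boundaries: [-1.75, -1.25, -0.75, -0.25, 0.25, 0.75, 1.25, 1.75]
z = -2.25
Check each boundary:
  z < -1.75
  z < -1.25
  z < -0.75
  z < -0.25
  z < 0.25
  z < 0.75
  z < 1.25
  z < 1.75
Highest qualifying boundary gives stanine = 1

1


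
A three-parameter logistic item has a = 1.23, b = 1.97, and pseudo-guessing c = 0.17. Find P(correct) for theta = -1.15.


logit = 1.23*(-1.15 - 1.97) = -3.8376
P* = 1/(1 + exp(--3.8376)) = 0.0211
P = 0.17 + (1 - 0.17) * 0.0211
P = 0.1875

0.1875


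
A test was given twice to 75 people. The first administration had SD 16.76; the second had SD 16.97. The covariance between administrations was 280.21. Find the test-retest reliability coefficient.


r = cov(X,Y) / (SD_X * SD_Y)
r = 280.21 / (16.76 * 16.97)
r = 280.21 / 284.4172
r = 0.9852

0.9852


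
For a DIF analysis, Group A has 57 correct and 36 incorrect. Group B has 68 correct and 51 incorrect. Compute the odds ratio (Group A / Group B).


Odds_A = 57/36 = 1.5833
Odds_B = 68/51 = 1.3333
OR = Odds_A / Odds_B = 1.5833 / 1.3333
Exactly, OR = (57 * 51) / (36 * 68) = 2907 / 2448
OR = 1.1875

1.1875


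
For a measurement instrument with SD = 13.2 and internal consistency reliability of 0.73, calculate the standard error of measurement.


SEM = SD * sqrt(1 - rxx)
SEM = 13.2 * sqrt(1 - 0.73)
SEM = 13.2 * sqrt(0.27) = 13.2 * 0.519615
SEM = 6.8589

6.8589


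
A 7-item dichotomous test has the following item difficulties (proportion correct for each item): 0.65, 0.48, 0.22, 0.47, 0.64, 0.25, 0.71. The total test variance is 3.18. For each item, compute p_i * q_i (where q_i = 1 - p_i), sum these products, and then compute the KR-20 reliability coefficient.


For each item, compute p_i * q_i:
  Item 1: 0.65 * 0.35 = 0.2275
  Item 2: 0.48 * 0.52 = 0.2496
  Item 3: 0.22 * 0.78 = 0.1716
  Item 4: 0.47 * 0.53 = 0.2491
  Item 5: 0.64 * 0.36 = 0.2304
  Item 6: 0.25 * 0.75 = 0.1875
  Item 7: 0.71 * 0.29 = 0.2059
Sum(p_i * q_i) = 0.2275 + 0.2496 + 0.1716 + 0.2491 + 0.2304 + 0.1875 + 0.2059 = 1.5216
KR-20 = (k/(k-1)) * (1 - Sum(p_i*q_i) / Var_total)
= (7/6) * (1 - 1.5216/3.18)
= 1.1667 * 0.5215
KR-20 = 0.6084

0.6084


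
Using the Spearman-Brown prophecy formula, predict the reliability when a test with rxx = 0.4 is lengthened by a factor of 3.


r_new = (n * rxx) / (1 + (n-1) * rxx)
r_new = (3 * 0.4) / (1 + 2 * 0.4)
r_new = 1.2 / 1.8
r_new = 0.6667

0.6667


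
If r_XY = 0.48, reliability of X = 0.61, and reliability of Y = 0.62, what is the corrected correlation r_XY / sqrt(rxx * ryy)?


r_corrected = rxy / sqrt(rxx * ryy)
= 0.48 / sqrt(0.61 * 0.62)
= 0.48 / sqrt(0.3782)
= 0.48 / 0.61498
r_corrected = 0.7805

0.7805


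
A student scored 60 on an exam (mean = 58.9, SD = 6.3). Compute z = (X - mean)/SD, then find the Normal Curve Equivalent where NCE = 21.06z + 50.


z = (X - mean) / SD = (60 - 58.9) / 6.3
z = 1.1 / 6.3
z = 0.1746
NCE = NCE = 21.06z + 50
Carry z at full precision (z = 1.1 / 6.3) into the conversion:
NCE = 21.06 * (1.1 / 6.3) + 50 = 23.166 / 6.3 + 50
NCE = 3.6771 + 50
NCE = 53.6771

53.6771


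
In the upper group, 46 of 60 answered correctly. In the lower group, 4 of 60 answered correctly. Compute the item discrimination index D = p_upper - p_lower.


p_upper = 46/60 = 0.7667
p_lower = 4/60 = 0.0667
D = 0.7667 - 0.0667 = 0.7

0.7


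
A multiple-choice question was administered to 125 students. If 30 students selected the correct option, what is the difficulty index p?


Item difficulty p = number correct / total examinees
p = 30 / 125
p = 0.24

0.24


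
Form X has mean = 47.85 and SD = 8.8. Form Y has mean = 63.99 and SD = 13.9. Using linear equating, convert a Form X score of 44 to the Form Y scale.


slope = SD_Y / SD_X = 13.9 / 8.8 ~ 1.5795
intercept = mean_Y - slope * mean_X = 63.99 - (13.9 / 8.8) * 47.85 ~ -11.5912
Y = slope * X + intercept. To avoid rounding drift from the rounded slope/intercept, evaluate the equivalent form Y = mean_Y + SD_Y * (X - mean_X) / SD_X at full precision:
Y = 63.99 + 13.9 * (44 - 47.85) / 8.8
Y = 63.99 - 13.9 * 3.85 / 8.8
Y = 63.99 - 53.515 / 8.8
Y = 63.99 - 6.0812
Y = 57.9088

57.9088


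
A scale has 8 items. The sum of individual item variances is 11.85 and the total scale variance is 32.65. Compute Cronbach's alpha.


alpha = (k/(k-1)) * (1 - sum(si^2)/s_total^2)
= (8/7) * (1 - 11.85/32.65)
alpha = 0.7281

0.7281


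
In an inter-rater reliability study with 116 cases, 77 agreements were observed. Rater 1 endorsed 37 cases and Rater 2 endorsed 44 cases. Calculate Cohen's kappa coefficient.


P_o = 77/116 = 0.663793
P_e = (37*44 + 79*72) / 13456 = 0.543698
kappa = (P_o - P_e) / (1 - P_e)
kappa = (0.663793 - 0.543698) / (1 - 0.543698)
kappa = 0.2632

0.2632


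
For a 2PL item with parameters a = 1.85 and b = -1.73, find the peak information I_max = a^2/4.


For 2PL, max info at theta = b = -1.73
I_max = a^2 / 4 = 1.85^2 / 4
= 3.4225 / 4
I_max = 0.8556

0.8556


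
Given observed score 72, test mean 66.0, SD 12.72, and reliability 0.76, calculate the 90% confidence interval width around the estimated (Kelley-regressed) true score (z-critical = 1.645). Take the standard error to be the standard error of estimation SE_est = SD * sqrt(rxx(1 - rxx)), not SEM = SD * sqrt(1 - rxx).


True score estimate = 0.76*72 + 0.24*66.0 = 70.56
SE_est = SD * sqrt(rxx * (1 - rxx)) = 12.72 * sqrt(0.76 * 0.24) = 12.72 * sqrt(0.1824) = 5.432497
CI = T_est +/- z * SE_est, so width = 2 * z * SE_est = 2 * 1.645 * 5.432497
Width = 17.8729

17.8729


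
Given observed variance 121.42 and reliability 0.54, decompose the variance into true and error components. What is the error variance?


var_true = rxx * var_obs = 0.54 * 121.42 = 65.5668
var_error = var_obs - var_true
var_error = 121.42 - 65.5668
var_error = 55.8532

55.8532


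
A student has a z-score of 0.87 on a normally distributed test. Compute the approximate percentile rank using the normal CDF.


CDF(z) = 0.5 * (1 + erf(z/sqrt(2)))
erf(0.6152) = 0.6157
CDF = 0.8078
Percentile rank = 0.8078 * 100 = 80.78

80.78


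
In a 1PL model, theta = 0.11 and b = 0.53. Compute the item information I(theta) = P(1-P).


P = 1/(1+exp(-(0.11-0.53))) = 0.3965
I = P*(1-P) = 0.3965 * 0.6035
I = 0.2393

0.2393


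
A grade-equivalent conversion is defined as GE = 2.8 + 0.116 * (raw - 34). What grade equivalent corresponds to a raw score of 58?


raw - median = 58 - 34 = 24
slope * diff = 0.116 * 24 = 2.784
GE = 2.8 + 2.784
GE = 5.584

5.584


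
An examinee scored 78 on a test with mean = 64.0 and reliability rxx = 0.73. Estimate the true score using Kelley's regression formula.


T_est = rxx * X + (1 - rxx) * mean
T_est = 0.73 * 78 + 0.27 * 64.0
T_est = 56.94 + 17.28
T_est = 74.22

74.22


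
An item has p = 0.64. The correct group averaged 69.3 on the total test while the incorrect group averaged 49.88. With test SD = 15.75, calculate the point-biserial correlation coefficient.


q = 1 - p = 0.36
rpb = ((M1 - M0) / SD) * sqrt(p * q)
rpb = ((69.3 - 49.88) / 15.75) * sqrt(0.64 * 0.36)
rpb = 0.5918

0.5918


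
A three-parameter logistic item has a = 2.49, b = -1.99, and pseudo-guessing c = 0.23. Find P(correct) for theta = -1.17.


logit = 2.49*(-1.17 - -1.99) = 2.0418
P* = 1/(1 + exp(-2.0418)) = 0.8851
P = 0.23 + (1 - 0.23) * 0.8851
P = 0.9115

0.9115


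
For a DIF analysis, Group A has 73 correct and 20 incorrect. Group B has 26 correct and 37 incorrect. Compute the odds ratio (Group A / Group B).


Odds_A = 73/20 = 3.65
Odds_B = 26/37 = 0.7027
OR = Odds_A / Odds_B = 3.65 / 0.7027
Exactly, OR = (73 * 37) / (20 * 26) = 2701 / 520
OR = 5.1942

5.1942


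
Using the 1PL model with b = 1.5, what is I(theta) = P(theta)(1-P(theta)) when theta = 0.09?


P = 1/(1+exp(-(0.09-1.5))) = 0.1962
I = P*(1-P) = 0.1962 * 0.8038
I = 0.1577

0.1577


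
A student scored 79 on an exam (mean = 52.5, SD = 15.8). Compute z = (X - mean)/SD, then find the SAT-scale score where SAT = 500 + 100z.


z = (X - mean) / SD = (79 - 52.5) / 15.8
z = 26.5 / 15.8
z = 1.6772
SAT-scale = SAT = 500 + 100z
Carry z at full precision (z = 26.5 / 15.8) into the conversion:
SAT-scale = 500 + 100 * (26.5 / 15.8) = 500 + 2650 / 15.8
SAT-scale = 500 + 167.7215
SAT-scale = 667.7215

667.7215


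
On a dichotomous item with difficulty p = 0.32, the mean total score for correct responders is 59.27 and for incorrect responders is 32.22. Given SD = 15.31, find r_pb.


q = 1 - p = 0.68
rpb = ((M1 - M0) / SD) * sqrt(p * q)
rpb = ((59.27 - 32.22) / 15.31) * sqrt(0.32 * 0.68)
rpb = 0.8242

0.8242


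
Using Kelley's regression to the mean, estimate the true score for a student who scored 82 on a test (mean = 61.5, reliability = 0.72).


T_est = rxx * X + (1 - rxx) * mean
T_est = 0.72 * 82 + 0.28 * 61.5
T_est = 59.04 + 17.22
T_est = 76.26

76.26


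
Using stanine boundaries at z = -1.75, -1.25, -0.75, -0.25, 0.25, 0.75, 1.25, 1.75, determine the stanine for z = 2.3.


Stanine boundaries: [-1.75, -1.25, -0.75, -0.25, 0.25, 0.75, 1.25, 1.75]
z = 2.3
Check each boundary:
  z >= -1.75 -> could be stanine 2
  z >= -1.25 -> could be stanine 3
  z >= -0.75 -> could be stanine 4
  z >= -0.25 -> could be stanine 5
  z >= 0.25 -> could be stanine 6
  z >= 0.75 -> could be stanine 7
  z >= 1.25 -> could be stanine 8
  z >= 1.75 -> could be stanine 9
Highest qualifying boundary gives stanine = 9

9


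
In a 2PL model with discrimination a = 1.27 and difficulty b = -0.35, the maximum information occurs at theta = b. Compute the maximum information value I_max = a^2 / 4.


For 2PL, max info at theta = b = -0.35
I_max = a^2 / 4 = 1.27^2 / 4
= 1.6129 / 4
I_max = 0.4032

0.4032


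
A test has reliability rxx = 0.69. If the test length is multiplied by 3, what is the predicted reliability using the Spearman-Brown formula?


r_new = (n * rxx) / (1 + (n-1) * rxx)
r_new = (3 * 0.69) / (1 + 2 * 0.69)
r_new = 2.07 / 2.38
r_new = 0.8697

0.8697


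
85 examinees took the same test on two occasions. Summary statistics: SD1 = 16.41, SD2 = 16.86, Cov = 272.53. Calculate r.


r = cov(X,Y) / (SD_X * SD_Y)
r = 272.53 / (16.41 * 16.86)
r = 272.53 / 276.6726
r = 0.985

0.985


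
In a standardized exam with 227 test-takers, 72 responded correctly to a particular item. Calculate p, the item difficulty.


Item difficulty p = number correct / total examinees
p = 72 / 227
p = 0.3172

0.3172


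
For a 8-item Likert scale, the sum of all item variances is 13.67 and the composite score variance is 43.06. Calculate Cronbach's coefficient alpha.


alpha = (k/(k-1)) * (1 - sum(si^2)/s_total^2)
= (8/7) * (1 - 13.67/43.06)
alpha = 0.78

0.78


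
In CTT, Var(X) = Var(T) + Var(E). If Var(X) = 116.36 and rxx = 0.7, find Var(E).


var_true = rxx * var_obs = 0.7 * 116.36 = 81.452
var_error = var_obs - var_true
var_error = 116.36 - 81.452
var_error = 34.908

34.908


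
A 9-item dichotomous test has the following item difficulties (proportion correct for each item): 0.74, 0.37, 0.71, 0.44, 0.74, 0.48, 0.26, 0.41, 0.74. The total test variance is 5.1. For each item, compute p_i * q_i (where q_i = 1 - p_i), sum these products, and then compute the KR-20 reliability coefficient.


For each item, compute p_i * q_i:
  Item 1: 0.74 * 0.26 = 0.1924
  Item 2: 0.37 * 0.63 = 0.2331
  Item 3: 0.71 * 0.29 = 0.2059
  Item 4: 0.44 * 0.56 = 0.2464
  Item 5: 0.74 * 0.26 = 0.1924
  Item 6: 0.48 * 0.52 = 0.2496
  Item 7: 0.26 * 0.74 = 0.1924
  Item 8: 0.41 * 0.59 = 0.2419
  Item 9: 0.74 * 0.26 = 0.1924
Sum(p_i * q_i) = 0.1924 + 0.2331 + 0.2059 + 0.2464 + 0.1924 + 0.2496 + 0.1924 + 0.2419 + 0.1924 = 1.9465
KR-20 = (k/(k-1)) * (1 - Sum(p_i*q_i) / Var_total)
= (9/8) * (1 - 1.9465/5.1)
= 1.125 * 0.6183
KR-20 = 0.6956

0.6956


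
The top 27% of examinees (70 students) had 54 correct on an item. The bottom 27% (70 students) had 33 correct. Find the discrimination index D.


p_upper = 54/70 = 0.7714
p_lower = 33/70 = 0.4714
D = 0.7714 - 0.4714 = 0.3

0.3


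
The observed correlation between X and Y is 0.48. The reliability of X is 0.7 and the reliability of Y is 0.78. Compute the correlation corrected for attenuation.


r_corrected = rxy / sqrt(rxx * ryy)
= 0.48 / sqrt(0.7 * 0.78)
= 0.48 / sqrt(0.546)
= 0.48 / 0.738918
r_corrected = 0.6496

0.6496


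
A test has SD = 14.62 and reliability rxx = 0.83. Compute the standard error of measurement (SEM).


SEM = SD * sqrt(1 - rxx)
SEM = 14.62 * sqrt(1 - 0.83)
SEM = 14.62 * sqrt(0.17) = 14.62 * 0.412311
SEM = 6.028

6.028


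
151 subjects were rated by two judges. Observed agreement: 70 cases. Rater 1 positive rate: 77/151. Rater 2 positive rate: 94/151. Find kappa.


P_o = 70/151 = 0.463576
P_e = (77*94 + 74*57) / 22801 = 0.502434
kappa = (P_o - P_e) / (1 - P_e)
kappa = (0.463576 - 0.502434) / (1 - 0.502434)
kappa = -0.0781

-0.0781


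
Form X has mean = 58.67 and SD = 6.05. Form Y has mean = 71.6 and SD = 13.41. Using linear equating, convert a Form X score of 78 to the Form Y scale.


slope = SD_Y / SD_X = 13.41 / 6.05 ~ 2.2165
intercept = mean_Y - slope * mean_X = 71.6 - (13.41 / 6.05) * 58.67 ~ -58.4438
Y = slope * X + intercept. To avoid rounding drift from the rounded slope/intercept, evaluate the equivalent form Y = mean_Y + SD_Y * (X - mean_X) / SD_X at full precision:
Y = 71.6 + 13.41 * (78 - 58.67) / 6.05
Y = 71.6 + 13.41 * 19.33 / 6.05
Y = 71.6 + 259.2153 / 6.05
Y = 71.6 + 42.8455
Y = 114.4455

114.4455


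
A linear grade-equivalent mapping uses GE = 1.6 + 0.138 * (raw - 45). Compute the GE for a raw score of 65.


raw - median = 65 - 45 = 20
slope * diff = 0.138 * 20 = 2.76
GE = 1.6 + 2.76
GE = 4.36

4.36


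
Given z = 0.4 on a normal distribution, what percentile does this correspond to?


CDF(z) = 0.5 * (1 + erf(z/sqrt(2)))
erf(0.2828) = 0.3108
CDF = 0.6554
Percentile rank = 0.6554 * 100 = 65.54

65.54


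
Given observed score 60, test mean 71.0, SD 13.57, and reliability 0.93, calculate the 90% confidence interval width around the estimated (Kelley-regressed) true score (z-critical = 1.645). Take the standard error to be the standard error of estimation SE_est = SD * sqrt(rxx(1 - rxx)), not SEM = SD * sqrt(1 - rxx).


True score estimate = 0.93*60 + 0.07*71.0 = 60.77
SE_est = SD * sqrt(rxx * (1 - rxx)) = 13.57 * sqrt(0.93 * 0.07) = 13.57 * sqrt(0.0651) = 3.462345
CI = T_est +/- z * SE_est, so width = 2 * z * SE_est = 2 * 1.645 * 3.462345
Width = 11.3911

11.3911


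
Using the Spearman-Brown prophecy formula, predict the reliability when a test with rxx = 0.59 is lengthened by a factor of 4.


r_new = (n * rxx) / (1 + (n-1) * rxx)
r_new = (4 * 0.59) / (1 + 3 * 0.59)
r_new = 2.36 / 2.77
r_new = 0.852

0.852


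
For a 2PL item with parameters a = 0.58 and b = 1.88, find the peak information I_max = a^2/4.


For 2PL, max info at theta = b = 1.88
I_max = a^2 / 4 = 0.58^2 / 4
= 0.3364 / 4
I_max = 0.0841

0.0841


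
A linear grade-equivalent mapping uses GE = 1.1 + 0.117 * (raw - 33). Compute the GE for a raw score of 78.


raw - median = 78 - 33 = 45
slope * diff = 0.117 * 45 = 5.265
GE = 1.1 + 5.265
GE = 6.365

6.365


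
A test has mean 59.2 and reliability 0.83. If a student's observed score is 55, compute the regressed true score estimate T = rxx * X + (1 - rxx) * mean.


T_est = rxx * X + (1 - rxx) * mean
T_est = 0.83 * 55 + 0.17 * 59.2
T_est = 45.65 + 10.064
T_est = 55.714

55.714


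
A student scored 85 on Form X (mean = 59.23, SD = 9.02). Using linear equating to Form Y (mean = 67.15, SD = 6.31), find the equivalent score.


slope = SD_Y / SD_X = 6.31 / 9.02 ~ 0.6996
intercept = mean_Y - slope * mean_X = 67.15 - (6.31 / 9.02) * 59.23 ~ 25.7153
Y = slope * X + intercept. To avoid rounding drift from the rounded slope/intercept, evaluate the equivalent form Y = mean_Y + SD_Y * (X - mean_X) / SD_X at full precision:
Y = 67.15 + 6.31 * (85 - 59.23) / 9.02
Y = 67.15 + 6.31 * 25.77 / 9.02
Y = 67.15 + 162.6087 / 9.02
Y = 67.15 + 18.0276
Y = 85.1776

85.1776


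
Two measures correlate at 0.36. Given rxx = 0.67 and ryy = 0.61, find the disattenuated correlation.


r_corrected = rxy / sqrt(rxx * ryy)
= 0.36 / sqrt(0.67 * 0.61)
= 0.36 / sqrt(0.4087)
= 0.36 / 0.639296
r_corrected = 0.5631

0.5631


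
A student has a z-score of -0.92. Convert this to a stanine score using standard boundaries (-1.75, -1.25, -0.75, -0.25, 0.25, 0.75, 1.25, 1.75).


Stanine boundaries: [-1.75, -1.25, -0.75, -0.25, 0.25, 0.75, 1.25, 1.75]
z = -0.92
Check each boundary:
  z >= -1.75 -> could be stanine 2
  z >= -1.25 -> could be stanine 3
  z < -0.75
  z < -0.25
  z < 0.25
  z < 0.75
  z < 1.25
  z < 1.75
Highest qualifying boundary gives stanine = 3

3


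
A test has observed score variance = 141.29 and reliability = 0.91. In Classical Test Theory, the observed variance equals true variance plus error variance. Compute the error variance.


var_true = rxx * var_obs = 0.91 * 141.29 = 128.5739
var_error = var_obs - var_true
var_error = 141.29 - 128.5739
var_error = 12.7161

12.7161


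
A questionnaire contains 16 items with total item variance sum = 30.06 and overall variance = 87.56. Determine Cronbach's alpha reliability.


alpha = (k/(k-1)) * (1 - sum(si^2)/s_total^2)
= (16/15) * (1 - 30.06/87.56)
alpha = 0.7005

0.7005


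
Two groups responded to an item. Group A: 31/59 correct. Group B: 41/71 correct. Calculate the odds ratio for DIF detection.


Odds_A = 31/28 = 1.1071
Odds_B = 41/30 = 1.3667
OR = Odds_A / Odds_B = 1.1071 / 1.3667
Exactly, OR = (31 * 30) / (28 * 41) = 930 / 1148
OR = 0.8101

0.8101


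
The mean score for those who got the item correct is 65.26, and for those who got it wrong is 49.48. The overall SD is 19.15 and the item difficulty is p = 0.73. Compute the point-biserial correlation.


q = 1 - p = 0.27
rpb = ((M1 - M0) / SD) * sqrt(p * q)
rpb = ((65.26 - 49.48) / 19.15) * sqrt(0.73 * 0.27)
rpb = 0.3658

0.3658


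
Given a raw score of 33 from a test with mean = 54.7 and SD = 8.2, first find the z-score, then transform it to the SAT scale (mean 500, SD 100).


z = (X - mean) / SD = (33 - 54.7) / 8.2
z = -21.7 / 8.2
z = -2.6463
SAT-scale = SAT = 500 + 100z
Carry z at full precision (z = -21.7 / 8.2) into the conversion:
SAT-scale = 500 + 100 * (-21.7 / 8.2) = 500 + -2170 / 8.2
SAT-scale = 500 + -264.6341
SAT-scale = 235.3659

235.3659


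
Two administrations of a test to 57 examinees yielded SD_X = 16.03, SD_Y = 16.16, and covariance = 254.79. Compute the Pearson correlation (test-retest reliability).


r = cov(X,Y) / (SD_X * SD_Y)
r = 254.79 / (16.03 * 16.16)
r = 254.79 / 259.0448
r = 0.9836

0.9836


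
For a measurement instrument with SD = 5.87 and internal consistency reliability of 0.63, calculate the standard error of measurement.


SEM = SD * sqrt(1 - rxx)
SEM = 5.87 * sqrt(1 - 0.63)
SEM = 5.87 * sqrt(0.37) = 5.87 * 0.608276
SEM = 3.5706

3.5706


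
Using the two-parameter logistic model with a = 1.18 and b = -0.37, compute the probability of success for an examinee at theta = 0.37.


a*(theta - b) = 1.18 * (0.37 - -0.37) = 0.8732
exp(-0.8732) = 0.4176
P = 1 / (1 + 0.4176)
P = 0.7054

0.7054


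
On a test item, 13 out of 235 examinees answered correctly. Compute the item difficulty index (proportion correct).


Item difficulty p = number correct / total examinees
p = 13 / 235
p = 0.0553

0.0553


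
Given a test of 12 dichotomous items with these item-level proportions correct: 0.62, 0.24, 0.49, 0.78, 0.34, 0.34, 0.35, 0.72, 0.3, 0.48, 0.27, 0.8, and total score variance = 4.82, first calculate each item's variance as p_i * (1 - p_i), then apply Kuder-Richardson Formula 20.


For each item, compute p_i * q_i:
  Item 1: 0.62 * 0.38 = 0.2356
  Item 2: 0.24 * 0.76 = 0.1824
  Item 3: 0.49 * 0.51 = 0.2499
  Item 4: 0.78 * 0.22 = 0.1716
  Item 5: 0.34 * 0.66 = 0.2244
  Item 6: 0.34 * 0.66 = 0.2244
  Item 7: 0.35 * 0.65 = 0.2275
  Item 8: 0.72 * 0.28 = 0.2016
  Item 9: 0.3 * 0.7 = 0.21
  Item 10: 0.48 * 0.52 = 0.2496
  Item 11: 0.27 * 0.73 = 0.1971
  Item 12: 0.8 * 0.2 = 0.16
Sum(p_i * q_i) = 0.2356 + 0.1824 + 0.2499 + 0.1716 + 0.2244 + 0.2244 + 0.2275 + 0.2016 + 0.21 + 0.2496 + 0.1971 + 0.16 = 2.5341
KR-20 = (k/(k-1)) * (1 - Sum(p_i*q_i) / Var_total)
= (12/11) * (1 - 2.5341/4.82)
= 1.0909 * 0.4743
KR-20 = 0.5174

0.5174


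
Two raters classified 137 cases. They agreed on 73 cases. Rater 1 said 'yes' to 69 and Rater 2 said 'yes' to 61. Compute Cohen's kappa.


P_o = 73/137 = 0.532847
P_e = (69*61 + 68*76) / 18769 = 0.4996
kappa = (P_o - P_e) / (1 - P_e)
kappa = (0.532847 - 0.4996) / (1 - 0.4996)
kappa = 0.0664

0.0664


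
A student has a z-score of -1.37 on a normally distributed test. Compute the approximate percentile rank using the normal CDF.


CDF(z) = 0.5 * (1 + erf(z/sqrt(2)))
erf(-0.9687) = -0.8293
CDF = 0.0853
Percentile rank = 0.0853 * 100 = 8.53

8.53


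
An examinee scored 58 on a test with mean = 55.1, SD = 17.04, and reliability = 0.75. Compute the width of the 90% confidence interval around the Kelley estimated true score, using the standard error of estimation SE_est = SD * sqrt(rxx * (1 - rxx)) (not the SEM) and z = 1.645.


True score estimate = 0.75*58 + 0.25*55.1 = 57.275
SE_est = SD * sqrt(rxx * (1 - rxx)) = 17.04 * sqrt(0.75 * 0.25) = 17.04 * sqrt(0.1875) = 7.378536
CI = T_est +/- z * SE_est, so width = 2 * z * SE_est = 2 * 1.645 * 7.378536
Width = 24.2754

24.2754


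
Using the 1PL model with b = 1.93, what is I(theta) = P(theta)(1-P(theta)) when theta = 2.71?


P = 1/(1+exp(-(2.71-1.93))) = 0.6857
I = P*(1-P) = 0.6857 * 0.3143
I = 0.2155

0.2155


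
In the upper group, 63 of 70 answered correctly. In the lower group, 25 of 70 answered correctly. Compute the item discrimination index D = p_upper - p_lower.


p_upper = 63/70 = 0.9
p_lower = 25/70 = 0.3571
D = 0.9 - 0.3571 = 0.5429

0.5429


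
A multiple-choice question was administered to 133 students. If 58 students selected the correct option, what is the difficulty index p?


Item difficulty p = number correct / total examinees
p = 58 / 133
p = 0.4361

0.4361


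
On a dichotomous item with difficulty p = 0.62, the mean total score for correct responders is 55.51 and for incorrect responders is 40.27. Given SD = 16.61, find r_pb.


q = 1 - p = 0.38
rpb = ((M1 - M0) / SD) * sqrt(p * q)
rpb = ((55.51 - 40.27) / 16.61) * sqrt(0.62 * 0.38)
rpb = 0.4454

0.4454


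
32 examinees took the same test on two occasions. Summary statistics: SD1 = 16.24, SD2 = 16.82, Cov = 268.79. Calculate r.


r = cov(X,Y) / (SD_X * SD_Y)
r = 268.79 / (16.24 * 16.82)
r = 268.79 / 273.1568
r = 0.984

0.984


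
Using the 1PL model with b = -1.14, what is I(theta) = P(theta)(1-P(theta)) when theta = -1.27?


P = 1/(1+exp(-(-1.27--1.14))) = 0.4675
I = P*(1-P) = 0.4675 * 0.5325
I = 0.2489

0.2489


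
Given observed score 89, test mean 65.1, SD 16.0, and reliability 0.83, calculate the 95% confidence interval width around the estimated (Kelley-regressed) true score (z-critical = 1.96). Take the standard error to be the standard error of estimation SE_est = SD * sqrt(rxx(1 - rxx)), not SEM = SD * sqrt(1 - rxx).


True score estimate = 0.83*89 + 0.17*65.1 = 84.937
SE_est = SD * sqrt(rxx * (1 - rxx)) = 16.0 * sqrt(0.83 * 0.17) = 16.0 * sqrt(0.1411) = 6.010125
CI = T_est +/- z * SE_est, so width = 2 * z * SE_est = 2 * 1.96 * 6.010125
Width = 23.5597

23.5597


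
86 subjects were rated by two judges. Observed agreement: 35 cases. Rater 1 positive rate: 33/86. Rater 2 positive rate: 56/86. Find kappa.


P_o = 35/86 = 0.406977
P_e = (33*56 + 53*30) / 7396 = 0.464846
kappa = (P_o - P_e) / (1 - P_e)
kappa = (0.406977 - 0.464846) / (1 - 0.464846)
kappa = -0.1081

-0.1081


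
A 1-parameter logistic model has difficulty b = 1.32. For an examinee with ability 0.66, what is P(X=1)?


theta - b = 0.66 - 1.32 = -0.66
exp(-(theta - b)) = exp(0.66) = 1.9348
P = 1 / (1 + 1.9348)
P = 0.3407

0.3407


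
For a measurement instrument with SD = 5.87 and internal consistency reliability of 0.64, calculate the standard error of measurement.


SEM = SD * sqrt(1 - rxx)
SEM = 5.87 * sqrt(1 - 0.64)
SEM = 5.87 * sqrt(0.36) = 5.87 * 0.6
SEM = 3.522

3.522


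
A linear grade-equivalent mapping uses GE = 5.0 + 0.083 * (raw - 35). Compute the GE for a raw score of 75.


raw - median = 75 - 35 = 40
slope * diff = 0.083 * 40 = 3.32
GE = 5.0 + 3.32
GE = 8.32

8.32


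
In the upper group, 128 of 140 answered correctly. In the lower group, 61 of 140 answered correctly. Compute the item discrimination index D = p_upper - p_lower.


p_upper = 128/140 = 0.9143
p_lower = 61/140 = 0.4357
D = 0.9143 - 0.4357 = 0.4786

0.4786


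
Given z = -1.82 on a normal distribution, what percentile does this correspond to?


CDF(z) = 0.5 * (1 + erf(z/sqrt(2)))
erf(-1.2869) = -0.9312
CDF = 0.0344
Percentile rank = 0.0344 * 100 = 3.44

3.44


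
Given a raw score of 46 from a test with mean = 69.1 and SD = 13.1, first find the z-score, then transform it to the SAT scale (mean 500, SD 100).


z = (X - mean) / SD = (46 - 69.1) / 13.1
z = -23.1 / 13.1
z = -1.7634
SAT-scale = SAT = 500 + 100z
Carry z at full precision (z = -23.1 / 13.1) into the conversion:
SAT-scale = 500 + 100 * (-23.1 / 13.1) = 500 + -2310 / 13.1
SAT-scale = 500 + -176.3359
SAT-scale = 323.6641

323.6641


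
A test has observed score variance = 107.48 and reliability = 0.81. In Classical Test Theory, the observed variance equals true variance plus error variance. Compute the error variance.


var_true = rxx * var_obs = 0.81 * 107.48 = 87.0588
var_error = var_obs - var_true
var_error = 107.48 - 87.0588
var_error = 20.4212

20.4212


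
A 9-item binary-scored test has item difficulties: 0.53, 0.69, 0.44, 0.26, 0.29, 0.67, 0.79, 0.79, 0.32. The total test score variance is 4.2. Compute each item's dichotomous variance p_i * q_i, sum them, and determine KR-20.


For each item, compute p_i * q_i:
  Item 1: 0.53 * 0.47 = 0.2491
  Item 2: 0.69 * 0.31 = 0.2139
  Item 3: 0.44 * 0.56 = 0.2464
  Item 4: 0.26 * 0.74 = 0.1924
  Item 5: 0.29 * 0.71 = 0.2059
  Item 6: 0.67 * 0.33 = 0.2211
  Item 7: 0.79 * 0.21 = 0.1659
  Item 8: 0.79 * 0.21 = 0.1659
  Item 9: 0.32 * 0.68 = 0.2176
Sum(p_i * q_i) = 0.2491 + 0.2139 + 0.2464 + 0.1924 + 0.2059 + 0.2211 + 0.1659 + 0.1659 + 0.2176 = 1.8782
KR-20 = (k/(k-1)) * (1 - Sum(p_i*q_i) / Var_total)
= (9/8) * (1 - 1.8782/4.2)
= 1.125 * 0.5528
KR-20 = 0.6219

0.6219


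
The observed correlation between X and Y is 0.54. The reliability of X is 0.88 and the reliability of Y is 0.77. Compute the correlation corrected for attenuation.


r_corrected = rxy / sqrt(rxx * ryy)
= 0.54 / sqrt(0.88 * 0.77)
= 0.54 / sqrt(0.6776)
= 0.54 / 0.823165
r_corrected = 0.656

0.656


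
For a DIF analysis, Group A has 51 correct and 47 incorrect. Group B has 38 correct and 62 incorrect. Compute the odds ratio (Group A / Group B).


Odds_A = 51/47 = 1.0851
Odds_B = 38/62 = 0.6129
OR = Odds_A / Odds_B = 1.0851 / 0.6129
Exactly, OR = (51 * 62) / (47 * 38) = 3162 / 1786
OR = 1.7704

1.7704


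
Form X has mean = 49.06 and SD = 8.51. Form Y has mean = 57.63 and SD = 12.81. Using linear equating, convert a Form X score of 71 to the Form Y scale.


slope = SD_Y / SD_X = 12.81 / 8.51 ~ 1.5053
intercept = mean_Y - slope * mean_X = 57.63 - (12.81 / 8.51) * 49.06 ~ -16.2194
Y = slope * X + intercept. To avoid rounding drift from the rounded slope/intercept, evaluate the equivalent form Y = mean_Y + SD_Y * (X - mean_X) / SD_X at full precision:
Y = 57.63 + 12.81 * (71 - 49.06) / 8.51
Y = 57.63 + 12.81 * 21.94 / 8.51
Y = 57.63 + 281.0514 / 8.51
Y = 57.63 + 33.026
Y = 90.656

90.656


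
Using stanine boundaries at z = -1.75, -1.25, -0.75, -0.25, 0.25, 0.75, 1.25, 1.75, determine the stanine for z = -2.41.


Stanine boundaries: [-1.75, -1.25, -0.75, -0.25, 0.25, 0.75, 1.25, 1.75]
z = -2.41
Check each boundary:
  z < -1.75
  z < -1.25
  z < -0.75
  z < -0.25
  z < 0.25
  z < 0.75
  z < 1.25
  z < 1.75
Highest qualifying boundary gives stanine = 1

1


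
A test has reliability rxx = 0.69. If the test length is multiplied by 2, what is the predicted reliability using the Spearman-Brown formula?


r_new = (n * rxx) / (1 + (n-1) * rxx)
r_new = (2 * 0.69) / (1 + 1 * 0.69)
r_new = 1.38 / 1.69
r_new = 0.8166

0.8166


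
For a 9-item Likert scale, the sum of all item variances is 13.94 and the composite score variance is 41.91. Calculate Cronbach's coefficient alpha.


alpha = (k/(k-1)) * (1 - sum(si^2)/s_total^2)
= (9/8) * (1 - 13.94/41.91)
alpha = 0.7508

0.7508


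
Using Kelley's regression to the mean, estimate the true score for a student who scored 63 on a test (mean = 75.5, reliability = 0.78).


T_est = rxx * X + (1 - rxx) * mean
T_est = 0.78 * 63 + 0.22 * 75.5
T_est = 49.14 + 16.61
T_est = 65.75

65.75


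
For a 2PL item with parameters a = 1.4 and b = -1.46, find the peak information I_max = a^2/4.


For 2PL, max info at theta = b = -1.46
I_max = a^2 / 4 = 1.4^2 / 4
= 1.96 / 4
I_max = 0.49

0.49


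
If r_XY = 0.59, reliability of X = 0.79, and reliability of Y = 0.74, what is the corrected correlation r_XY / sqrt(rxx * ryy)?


r_corrected = rxy / sqrt(rxx * ryy)
= 0.59 / sqrt(0.79 * 0.74)
= 0.59 / sqrt(0.5846)
= 0.59 / 0.764591
r_corrected = 0.7717

0.7717


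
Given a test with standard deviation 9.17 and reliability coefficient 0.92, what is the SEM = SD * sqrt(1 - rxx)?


SEM = SD * sqrt(1 - rxx)
SEM = 9.17 * sqrt(1 - 0.92)
SEM = 9.17 * sqrt(0.08) = 9.17 * 0.282843
SEM = 2.5937

2.5937


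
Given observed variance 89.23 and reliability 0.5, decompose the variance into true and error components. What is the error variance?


var_true = rxx * var_obs = 0.5 * 89.23 = 44.615
var_error = var_obs - var_true
var_error = 89.23 - 44.615
var_error = 44.615

44.615
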